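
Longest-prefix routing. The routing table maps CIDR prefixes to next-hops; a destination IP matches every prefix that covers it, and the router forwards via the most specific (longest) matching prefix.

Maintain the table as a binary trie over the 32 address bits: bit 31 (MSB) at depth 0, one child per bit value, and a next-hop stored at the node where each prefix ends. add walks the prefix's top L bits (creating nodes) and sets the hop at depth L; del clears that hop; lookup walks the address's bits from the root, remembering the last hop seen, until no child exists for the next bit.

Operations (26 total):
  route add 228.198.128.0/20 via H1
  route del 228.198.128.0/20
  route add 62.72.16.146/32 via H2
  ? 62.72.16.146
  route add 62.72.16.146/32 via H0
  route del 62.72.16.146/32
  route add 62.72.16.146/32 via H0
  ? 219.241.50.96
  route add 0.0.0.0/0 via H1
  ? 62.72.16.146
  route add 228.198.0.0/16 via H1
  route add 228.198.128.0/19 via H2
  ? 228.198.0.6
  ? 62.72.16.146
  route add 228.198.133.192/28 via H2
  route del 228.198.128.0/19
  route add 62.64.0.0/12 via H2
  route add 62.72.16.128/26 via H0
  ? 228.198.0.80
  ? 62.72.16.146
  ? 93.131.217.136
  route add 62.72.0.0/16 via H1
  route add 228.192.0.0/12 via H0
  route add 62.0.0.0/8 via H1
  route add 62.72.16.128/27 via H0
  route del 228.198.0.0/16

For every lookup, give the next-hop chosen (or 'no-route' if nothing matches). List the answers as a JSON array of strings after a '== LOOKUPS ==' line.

Trace:
  add 228.198.128.0/20 -> H1 at depth 20
  - 228.198.128.0/20 clear@20
  add 62.72.16.146/32 -> H2 at depth 32
  Q 62.72.16.146: descend 00111110010010000001000010010010 ; hops seen [H2] ; pick H2
  add 62.72.16.146/32 -> H0 at depth 32
  - 62.72.16.146/32 clear@32
  add 62.72.16.146/32 -> H0 at depth 32
  Q 219.241.50.96: descend 11 ; hops seen [∅] ; pick no-route
  add 0.0.0.0/0 -> H1 at depth 0
  Q 62.72.16.146: descend 00111110010010000001000010010010 ; hops seen [H1,H0] ; pick H0
  add 228.198.0.0/16 -> H1 at depth 16
  add 228.198.128.0/19 -> H2 at depth 19
  Q 228.198.0.6: descend 1110010011000110 ; hops seen [H1,H1] ; pick H1
  Q 62.72.16.146: descend 00111110010010000001000010010010 ; hops seen [H1,H0] ; pick H0
  add 228.198.133.192/28 -> H2 at depth 28
  - 228.198.128.0/19 clear@19
  add 62.64.0.0/12 -> H2 at depth 12
  add 62.72.16.128/26 -> H0 at depth 26
  Q 228.198.0.80: descend 1110010011000110 ; hops seen [H1,H1] ; pick H1
  Q 62.72.16.146: descend 00111110010010000001000010010010 ; hops seen [H1,H2,H0,H0] ; pick H0
  Q 93.131.217.136: descend 0 ; hops seen [H1] ; pick H1
  add 62.72.0.0/16 -> H1 at depth 16
  add 228.192.0.0/12 -> H0 at depth 12
  add 62.0.0.0/8 -> H1 at depth 8
  add 62.72.16.128/27 -> H0 at depth 27
  - 228.198.0.0/16 clear@16

== LOOKUPS ==
["H2","no-route","H0","H1","H0","H1","H0","H1"]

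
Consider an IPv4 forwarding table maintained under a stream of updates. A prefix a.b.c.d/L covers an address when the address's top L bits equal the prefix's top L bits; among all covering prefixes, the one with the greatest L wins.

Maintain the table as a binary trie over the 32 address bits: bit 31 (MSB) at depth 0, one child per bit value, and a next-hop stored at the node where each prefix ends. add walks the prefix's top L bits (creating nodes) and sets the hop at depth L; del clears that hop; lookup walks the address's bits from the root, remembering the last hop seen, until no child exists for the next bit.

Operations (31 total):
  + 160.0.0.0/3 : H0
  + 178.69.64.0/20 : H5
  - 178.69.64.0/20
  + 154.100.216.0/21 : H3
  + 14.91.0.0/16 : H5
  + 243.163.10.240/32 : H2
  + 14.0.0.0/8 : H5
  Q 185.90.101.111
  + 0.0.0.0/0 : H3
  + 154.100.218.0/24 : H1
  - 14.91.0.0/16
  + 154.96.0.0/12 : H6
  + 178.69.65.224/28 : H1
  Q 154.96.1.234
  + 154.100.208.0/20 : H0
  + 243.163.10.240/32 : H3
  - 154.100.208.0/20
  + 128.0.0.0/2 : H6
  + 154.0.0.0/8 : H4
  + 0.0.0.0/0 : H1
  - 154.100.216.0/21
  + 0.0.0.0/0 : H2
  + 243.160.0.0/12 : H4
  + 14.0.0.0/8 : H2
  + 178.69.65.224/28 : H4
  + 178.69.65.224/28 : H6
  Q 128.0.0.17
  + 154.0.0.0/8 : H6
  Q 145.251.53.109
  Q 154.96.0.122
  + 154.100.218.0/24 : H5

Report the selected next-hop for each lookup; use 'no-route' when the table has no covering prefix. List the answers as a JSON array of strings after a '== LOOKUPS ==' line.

Process each operation:
  add 160.0.0.0/3 -> H0 at depth 3
  add 178.69.64.0/20 -> H5 at depth 20
  del 178.69.64.0/20 (clear depth 20)
  add 154.100.216.0/21 -> H3 at depth 21
  add 14.91.0.0/16 -> H5 at depth 16
  add 243.163.10.240/32 -> H2 at depth 32
  add 14.0.0.0/8 -> H5 at depth 8
  Q 185.90.101.111: descend 1011 ; hops seen [H0] ; pick H0
  add 0.0.0.0/0 -> H3 at depth 0
  add 154.100.218.0/24 -> H1 at depth 24
  del 14.91.0.0/16 (clear depth 16)
  add 154.96.0.0/12 -> H6 at depth 12
  add 178.69.65.224/28 -> H1 at depth 28
  Q 154.96.1.234: descend 1001101001100 ; hops seen [H3,H6] ; pick H6
  add 154.100.208.0/20 -> H0 at depth 20
  add 243.163.10.240/32 -> H3 at depth 32
  del 154.100.208.0/20 (clear depth 20)
  add 128.0.0.0/2 -> H6 at depth 2
  add 154.0.0.0/8 -> H4 at depth 8
  add 0.0.0.0/0 -> H1 at depth 0
  del 154.100.216.0/21 (clear depth 21)
  add 0.0.0.0/0 -> H2 at depth 0
  add 243.160.0.0/12 -> H4 at depth 12
  add 14.0.0.0/8 -> H2 at depth 8
  add 178.69.65.224/28 -> H4 at depth 28
  add 178.69.65.224/28 -> H6 at depth 28
  Q 128.0.0.17: descend 100 ; hops seen [H2,H6] ; pick H6
  add 154.0.0.0/8 -> H6 at depth 8
  Q 145.251.53.109: descend 1001 ; hops seen [H2,H6] ; pick H6
  Q 154.96.0.122: descend 1001101001100 ; hops seen [H2,H6,H6,H6] ; pick H6
  add 154.100.218.0/24 -> H5 at depth 24

== LOOKUPS ==
["H0","H6","H6","H6","H6"]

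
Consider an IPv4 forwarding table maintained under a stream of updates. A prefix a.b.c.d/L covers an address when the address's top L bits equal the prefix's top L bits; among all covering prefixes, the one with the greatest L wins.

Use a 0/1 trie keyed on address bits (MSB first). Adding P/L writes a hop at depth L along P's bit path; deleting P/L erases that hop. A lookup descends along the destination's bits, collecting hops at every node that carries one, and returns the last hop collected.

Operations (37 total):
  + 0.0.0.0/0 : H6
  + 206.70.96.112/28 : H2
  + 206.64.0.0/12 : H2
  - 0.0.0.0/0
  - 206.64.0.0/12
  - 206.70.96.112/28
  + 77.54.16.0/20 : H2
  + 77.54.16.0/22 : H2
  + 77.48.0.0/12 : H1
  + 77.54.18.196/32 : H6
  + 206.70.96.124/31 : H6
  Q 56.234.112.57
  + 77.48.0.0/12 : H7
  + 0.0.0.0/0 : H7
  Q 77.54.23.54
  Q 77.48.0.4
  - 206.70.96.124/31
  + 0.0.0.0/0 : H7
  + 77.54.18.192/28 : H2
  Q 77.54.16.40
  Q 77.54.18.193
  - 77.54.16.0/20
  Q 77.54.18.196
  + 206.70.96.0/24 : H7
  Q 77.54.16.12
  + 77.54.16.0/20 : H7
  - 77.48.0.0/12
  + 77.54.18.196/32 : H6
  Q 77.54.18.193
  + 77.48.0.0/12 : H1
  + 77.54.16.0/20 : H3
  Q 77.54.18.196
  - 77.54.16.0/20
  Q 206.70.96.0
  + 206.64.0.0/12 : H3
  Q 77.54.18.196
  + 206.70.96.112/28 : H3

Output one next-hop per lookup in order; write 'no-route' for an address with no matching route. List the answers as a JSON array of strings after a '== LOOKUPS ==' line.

Process each operation:
  + 0.0.0.0/0 (H6) depth=0
  + 206.70.96.112/28 (H2) depth=28
  + 206.64.0.0/12 (H2) depth=12
  del 0.0.0.0/0 (clear depth 0)
  del 206.64.0.0/12 (clear depth 12)
  del 206.70.96.112/28 (clear depth 28)
  + 77.54.16.0/20 (H2) depth=20
  + 77.54.16.0/22 (H2) depth=22
  + 77.48.0.0/12 (H1) depth=12
  + 77.54.18.196/32 (H6) depth=32
  + 206.70.96.124/31 (H6) depth=31
  ? 56.234.112.57  path d0:-→d1:-  best=no-route
  + 77.48.0.0/12 (H7) depth=12
  + 0.0.0.0/0 (H7) depth=0
  ? 77.54.23.54  path d0:H7→d1:-→d2:-→d3:-→d4:-→d5:-→d6:-→d7:-→d8:-→d9:-→d10:-→d11:-→d12:H7→d13:-→d14:-→d15:-→d16:-→d17:-→d18:-→d19:-→d20:H2→d21:-  best=H2
  ? 77.48.0.4  path d0:H7→d1:-→d2:-→d3:-→d4:-→d5:-→d6:-→d7:-→d8:-→d9:-→d10:-→d11:-→d12:H7→d13:-  best=H7
  del 206.70.96.124/31 (clear depth 31)
  + 0.0.0.0/0 (H7) depth=0
  + 77.54.18.192/28 (H2) depth=28
  ? 77.54.16.40  path d0:H7→d1:-→d2:-→d3:-→d4:-→d5:-→d6:-→d7:-→d8:-→d9:-→d10:-→d11:-→d12:H7→d13:-→d14:-→d15:-→d16:-→d17:-→d18:-→d19:-→d20:H2→d21:-→d22:H2  best=H2
  ? 77.54.18.193  path d0:H7→d1:-→d2:-→d3:-→d4:-→d5:-→d6:-→d7:-→d8:-→d9:-→d10:-→d11:-→d12:H7→d13:-→d14:-→d15:-→d16:-→d17:-→d18:-→d19:-→d20:H2→d21:-→d22:H2→d23:-→d24:-→d25:-→d26:-→d27:-→d28:H2→d29:-  best=H2
  del 77.54.16.0/20 (clear depth 20)
  ? 77.54.18.196  path d0:H7→d1:-→d2:-→d3:-→d4:-→d5:-→d6:-→d7:-→d8:-→d9:-→d10:-→d11:-→d12:H7→d13:-→d14:-→d15:-→d16:-→d17:-→d18:-→d19:-→d20:-→d21:-→d22:H2→d23:-→d24:-→d25:-→d26:-→d27:-→d28:H2→d29:-→d30:-→d31:-→d32:H6  best=H6
  + 206.70.96.0/24 (H7) depth=24
  ? 77.54.16.12  path d0:H7→d1:-→d2:-→d3:-→d4:-→d5:-→d6:-→d7:-→d8:-→d9:-→d10:-→d11:-→d12:H7→d13:-→d14:-→d15:-→d16:-→d17:-→d18:-→d19:-→d20:-→d21:-→d22:H2  best=H2
  + 77.54.16.0/20 (H7) depth=20
  del 77.48.0.0/12 (clear depth 12)
  + 77.54.18.196/32 (H6) depth=32
  ? 77.54.18.193  path d0:H7→d1:-→d2:-→d3:-→d4:-→d5:-→d6:-→d7:-→d8:-→d9:-→d10:-→d11:-→d12:-→d13:-→d14:-→d15:-→d16:-→d17:-→d18:-→d19:-→d20:H7→d21:-→d22:H2→d23:-→d24:-→d25:-→d26:-→d27:-→d28:H2→d29:-  best=H2
  + 77.48.0.0/12 (H1) depth=12
  + 77.54.16.0/20 (H3) depth=20
  ? 77.54.18.196  path d0:H7→d1:-→d2:-→d3:-→d4:-→d5:-→d6:-→d7:-→d8:-→d9:-→d10:-→d11:-→d12:H1→d13:-→d14:-→d15:-→d16:-→d17:-→d18:-→d19:-→d20:H3→d21:-→d22:H2→d23:-→d24:-→d25:-→d26:-→d27:-→d28:H2→d29:-→d30:-→d31:-→d32:H6  best=H6
  del 77.54.16.0/20 (clear depth 20)
  ? 206.70.96.0  path d0:H7→d1:-→d2:-→d3:-→d4:-→d5:-→d6:-→d7:-→d8:-→d9:-→d10:-→d11:-→d12:-→d13:-→d14:-→d15:-→d16:-→d17:-→d18:-→d19:-→d20:-→d21:-→d22:-→d23:-→d24:H7→d25:-  best=H7
  + 206.64.0.0/12 (H3) depth=12
  ? 77.54.18.196  path d0:H7→d1:-→d2:-→d3:-→d4:-→d5:-→d6:-→d7:-→d8:-→d9:-→d10:-→d11:-→d12:H1→d13:-→d14:-→d15:-→d16:-→d17:-→d18:-→d19:-→d20:-→d21:-→d22:H2→d23:-→d24:-→d25:-→d26:-→d27:-→d28:H2→d29:-→d30:-→d31:-→d32:H6  best=H6
  + 206.70.96.112/28 (H3) depth=28

== LOOKUPS ==
["no-route","H2","H7","H2","H2","H6","H2","H2","H6","H7","H6"]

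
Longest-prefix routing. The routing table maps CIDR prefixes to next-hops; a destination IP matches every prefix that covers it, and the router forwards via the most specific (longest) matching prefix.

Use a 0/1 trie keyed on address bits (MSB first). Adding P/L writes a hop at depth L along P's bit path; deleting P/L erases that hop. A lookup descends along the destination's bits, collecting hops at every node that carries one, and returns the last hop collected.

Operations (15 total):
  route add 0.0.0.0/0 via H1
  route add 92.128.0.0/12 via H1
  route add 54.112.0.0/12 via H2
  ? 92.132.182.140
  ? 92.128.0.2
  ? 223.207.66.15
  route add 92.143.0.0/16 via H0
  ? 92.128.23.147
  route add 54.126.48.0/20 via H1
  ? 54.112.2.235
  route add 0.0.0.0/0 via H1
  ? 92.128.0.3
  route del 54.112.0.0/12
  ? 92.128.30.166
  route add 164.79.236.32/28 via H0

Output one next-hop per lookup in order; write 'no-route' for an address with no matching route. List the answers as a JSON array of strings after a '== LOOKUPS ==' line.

Process each operation:
  + 0.0.0.0/0 (H1) depth=0
  + 92.128.0.0/12 (H1) depth=12
  + 54.112.0.0/12 (H2) depth=12
  ? 92.132.182.140  path d0:H1→d1:-→d2:-→d3:-→d4:-→d5:-→d6:-→d7:-→d8:-→d9:-→d10:-→d11:-→d12:H1  best=H1
  ? 92.128.0.2  path d0:H1→d1:-→d2:-→d3:-→d4:-→d5:-→d6:-→d7:-→d8:-→d9:-→d10:-→d11:-→d12:H1  best=H1
  ? 223.207.66.15  path d0:H1  best=H1
  + 92.143.0.0/16 (H0) depth=16
  ? 92.128.23.147  path d0:H1→d1:-→d2:-→d3:-→d4:-→d5:-→d6:-→d7:-→d8:-→d9:-→d10:-→d11:-→d12:H1  best=H1
  + 54.126.48.0/20 (H1) depth=20
  ? 54.112.2.235  path d0:H1→d1:-→d2:-→d3:-→d4:-→d5:-→d6:-→d7:-→d8:-→d9:-→d10:-→d11:-→d12:H2  best=H2
  + 0.0.0.0/0 (H1) depth=0
  ? 92.128.0.3  path d0:H1→d1:-→d2:-→d3:-→d4:-→d5:-→d6:-→d7:-→d8:-→d9:-→d10:-→d11:-→d12:H1  best=H1
  del 54.112.0.0/12 (clear depth 12)
  ? 92.128.30.166  path d0:H1→d1:-→d2:-→d3:-→d4:-→d5:-→d6:-→d7:-→d8:-→d9:-→d10:-→d11:-→d12:H1  best=H1
  + 164.79.236.32/28 (H0) depth=28

== LOOKUPS ==
["H1","H1","H1","H1","H2","H1","H1"]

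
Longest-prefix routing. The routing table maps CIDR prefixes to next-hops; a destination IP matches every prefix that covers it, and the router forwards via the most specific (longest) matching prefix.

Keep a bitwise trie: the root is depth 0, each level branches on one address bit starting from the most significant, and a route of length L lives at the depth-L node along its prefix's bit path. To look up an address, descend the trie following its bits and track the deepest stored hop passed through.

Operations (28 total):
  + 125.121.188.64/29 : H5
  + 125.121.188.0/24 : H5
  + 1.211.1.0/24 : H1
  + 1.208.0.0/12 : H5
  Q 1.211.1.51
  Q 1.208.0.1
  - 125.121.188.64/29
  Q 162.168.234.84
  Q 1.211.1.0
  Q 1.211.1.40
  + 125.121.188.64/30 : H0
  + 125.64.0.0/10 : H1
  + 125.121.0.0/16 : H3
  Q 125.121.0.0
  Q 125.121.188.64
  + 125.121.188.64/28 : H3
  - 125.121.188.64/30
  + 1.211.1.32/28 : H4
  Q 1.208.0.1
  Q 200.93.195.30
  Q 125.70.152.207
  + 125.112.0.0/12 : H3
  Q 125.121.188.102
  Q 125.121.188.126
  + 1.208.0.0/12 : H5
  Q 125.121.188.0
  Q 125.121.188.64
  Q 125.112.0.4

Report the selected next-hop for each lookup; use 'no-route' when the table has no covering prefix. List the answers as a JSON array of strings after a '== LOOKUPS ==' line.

Apply in order:
  + 125.121.188.64/29 (H5) depth=29
  + 125.121.188.0/24 (H5) depth=24
  + 1.211.1.0/24 (H1) depth=24
  + 1.208.0.0/12 (H5) depth=12
  ? 1.211.1.51  path d0:-→d1:-→d2:-→d3:-→d4:-→d5:-→d6:-→d7:-→d8:-→d9:-→d10:-→d11:-→d12:H5→d13:-→d14:-→d15:-→d16:-→d17:-→d18:-→d19:-→d20:-→d21:-→d22:-→d23:-→d24:H1  best=H1
  ? 1.208.0.1  path d0:-→d1:-→d2:-→d3:-→d4:-→d5:-→d6:-→d7:-→d8:-→d9:-→d10:-→d11:-→d12:H5→d13:-→d14:-  best=H5
  - 125.121.188.64/29 clear@29
  ? 162.168.234.84  path d0:-  best=no-route
  ? 1.211.1.0  path d0:-→d1:-→d2:-→d3:-→d4:-→d5:-→d6:-→d7:-→d8:-→d9:-→d10:-→d11:-→d12:H5→d13:-→d14:-→d15:-→d16:-→d17:-→d18:-→d19:-→d20:-→d21:-→d22:-→d23:-→d24:H1  best=H1
  ? 1.211.1.40  path d0:-→d1:-→d2:-→d3:-→d4:-→d5:-→d6:-→d7:-→d8:-→d9:-→d10:-→d11:-→d12:H5→d13:-→d14:-→d15:-→d16:-→d17:-→d18:-→d19:-→d20:-→d21:-→d22:-→d23:-→d24:H1  best=H1
  + 125.121.188.64/30 (H0) depth=30
  + 125.64.0.0/10 (H1) depth=10
  + 125.121.0.0/16 (H3) depth=16
  ? 125.121.0.0  path d0:-→d1:-→d2:-→d3:-→d4:-→d5:-→d6:-→d7:-→d8:-→d9:-→d10:H1→d11:-→d12:-→d13:-→d14:-→d15:-→d16:H3  best=H3
  ? 125.121.188.64  path d0:-→d1:-→d2:-→d3:-→d4:-→d5:-→d6:-→d7:-→d8:-→d9:-→d10:H1→d11:-→d12:-→d13:-→d14:-→d15:-→d16:H3→d17:-→d18:-→d19:-→d20:-→d21:-→d22:-→d23:-→d24:H5→d25:-→d26:-→d27:-→d28:-→d29:-→d30:H0  best=H0
  + 125.121.188.64/28 (H3) depth=28
  - 125.121.188.64/30 clear@30
  + 1.211.1.32/28 (H4) depth=28
  ? 1.208.0.1  path d0:-→d1:-→d2:-→d3:-→d4:-→d5:-→d6:-→d7:-→d8:-→d9:-→d10:-→d11:-→d12:H5→d13:-→d14:-  best=H5
  ? 200.93.195.30  path d0:-  best=no-route
  ? 125.70.152.207  path d0:-→d1:-→d2:-→d3:-→d4:-→d5:-→d6:-→d7:-→d8:-→d9:-→d10:H1  best=H1
  + 125.112.0.0/12 (H3) depth=12
  ? 125.121.188.102  path d0:-→d1:-→d2:-→d3:-→d4:-→d5:-→d6:-→d7:-→d8:-→d9:-→d10:H1→d11:-→d12:H3→d13:-→d14:-→d15:-→d16:H3→d17:-→d18:-→d19:-→d20:-→d21:-→d22:-→d23:-→d24:H5→d25:-→d26:-  best=H5
  ? 125.121.188.126  path d0:-→d1:-→d2:-→d3:-→d4:-→d5:-→d6:-→d7:-→d8:-→d9:-→d10:H1→d11:-→d12:H3→d13:-→d14:-→d15:-→d16:H3→d17:-→d18:-→d19:-→d20:-→d21:-→d22:-→d23:-→d24:H5→d25:-→d26:-  best=H5
  + 1.208.0.0/12 (H5) depth=12
  ? 125.121.188.0  path d0:-→d1:-→d2:-→d3:-→d4:-→d5:-→d6:-→d7:-→d8:-→d9:-→d10:H1→d11:-→d12:H3→d13:-→d14:-→d15:-→d16:H3→d17:-→d18:-→d19:-→d20:-→d21:-→d22:-→d23:-→d24:H5→d25:-  best=H5
  ? 125.121.188.64  path d0:-→d1:-→d2:-→d3:-→d4:-→d5:-→d6:-→d7:-→d8:-→d9:-→d10:H1→d11:-→d12:H3→d13:-→d14:-→d15:-→d16:H3→d17:-→d18:-→d19:-→d20:-→d21:-→d22:-→d23:-→d24:H5→d25:-→d26:-→d27:-→d28:H3→d29:-→d30:-  best=H3
  ? 125.112.0.4  path d0:-→d1:-→d2:-→d3:-→d4:-→d5:-→d6:-→d7:-→d8:-→d9:-→d10:H1→d11:-→d12:H3  best=H3

== LOOKUPS ==
["H1","H5","no-route","H1","H1","H3","H0","H5","no-route","H1","H5","H5","H5","H3","H3"]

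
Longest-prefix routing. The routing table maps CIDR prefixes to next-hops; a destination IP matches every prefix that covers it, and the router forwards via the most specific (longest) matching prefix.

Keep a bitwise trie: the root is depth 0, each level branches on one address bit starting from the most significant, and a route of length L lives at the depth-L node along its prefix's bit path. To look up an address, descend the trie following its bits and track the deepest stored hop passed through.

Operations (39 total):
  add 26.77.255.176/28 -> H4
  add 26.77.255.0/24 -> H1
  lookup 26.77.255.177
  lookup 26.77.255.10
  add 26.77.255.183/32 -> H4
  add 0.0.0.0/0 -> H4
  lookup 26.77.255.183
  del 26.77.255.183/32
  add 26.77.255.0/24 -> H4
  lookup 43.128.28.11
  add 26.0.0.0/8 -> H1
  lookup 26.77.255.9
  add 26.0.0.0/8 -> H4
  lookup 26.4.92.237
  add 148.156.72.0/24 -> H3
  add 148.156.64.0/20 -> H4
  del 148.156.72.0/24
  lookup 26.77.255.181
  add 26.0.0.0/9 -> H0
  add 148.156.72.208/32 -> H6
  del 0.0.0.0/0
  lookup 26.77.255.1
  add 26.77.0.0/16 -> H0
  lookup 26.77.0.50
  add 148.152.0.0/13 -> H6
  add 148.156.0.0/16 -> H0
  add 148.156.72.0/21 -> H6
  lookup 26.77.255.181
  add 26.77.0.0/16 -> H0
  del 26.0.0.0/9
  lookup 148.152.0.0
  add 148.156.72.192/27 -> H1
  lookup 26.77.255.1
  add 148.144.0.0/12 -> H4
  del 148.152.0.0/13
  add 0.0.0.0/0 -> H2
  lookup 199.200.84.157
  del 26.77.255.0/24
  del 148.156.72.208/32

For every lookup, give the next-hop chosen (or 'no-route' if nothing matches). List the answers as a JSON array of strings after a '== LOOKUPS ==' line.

Trace:
  + 26.77.255.176/28 (H4) depth=28
  + 26.77.255.0/24 (H1) depth=24
  Q 26.77.255.177: descend 0001101001001101111111111011 ; hops seen [H1,H4] ; pick H4
  Q 26.77.255.10: descend 000110100100110111111111 ; hops seen [H1] ; pick H1
  + 26.77.255.183/32 (H4) depth=32
  + 0.0.0.0/0 (H4) depth=0
  Q 26.77.255.183: descend 00011010010011011111111110110111 ; hops seen [H4,H1,H4,H4] ; pick H4
  - 26.77.255.183/32 clear@32
  + 26.77.255.0/24 (H4) depth=24
  Q 43.128.28.11: descend 00 ; hops seen [H4] ; pick H4
  + 26.0.0.0/8 (H1) depth=8
  Q 26.77.255.9: descend 000110100100110111111111 ; hops seen [H4,H1,H4] ; pick H4
  + 26.0.0.0/8 (H4) depth=8
  Q 26.4.92.237: descend 000110100 ; hops seen [H4,H4] ; pick H4
  + 148.156.72.0/24 (H3) depth=24
  + 148.156.64.0/20 (H4) depth=20
  - 148.156.72.0/24 clear@24
  Q 26.77.255.181: descend 000110100100110111111111101101 ; hops seen [H4,H4,H4,H4] ; pick H4
  + 26.0.0.0/9 (H0) depth=9
  + 148.156.72.208/32 (H6) depth=32
  - 0.0.0.0/0 clear@0
  Q 26.77.255.1: descend 000110100100110111111111 ; hops seen [H4,H0,H4] ; pick H4
  + 26.77.0.0/16 (H0) depth=16
  Q 26.77.0.50: descend 0001101001001101 ; hops seen [H4,H0,H0] ; pick H0
  + 148.152.0.0/13 (H6) depth=13
  + 148.156.0.0/16 (H0) depth=16
  + 148.156.72.0/21 (H6) depth=21
  Q 26.77.255.181: descend 000110100100110111111111101101 ; hops seen [H4,H0,H0,H4,H4] ; pick H4
  + 26.77.0.0/16 (H0) depth=16
  - 26.0.0.0/9 clear@9
  Q 148.152.0.0: descend 1001010010011 ; hops seen [H6] ; pick H6
  + 148.156.72.192/27 (H1) depth=27
  Q 26.77.255.1: descend 000110100100110111111111 ; hops seen [H4,H0,H4] ; pick H4
  + 148.144.0.0/12 (H4) depth=12
  - 148.152.0.0/13 clear@13
  + 0.0.0.0/0 (H2) depth=0
  Q 199.200.84.157: descend 1 ; hops seen [H2] ; pick H2
  - 26.77.255.0/24 clear@24
  - 148.156.72.208/32 clear@32

== LOOKUPS ==
["H4","H1","H4","H4","H4","H4","H4","H4","H0","H4","H6","H4","H2"]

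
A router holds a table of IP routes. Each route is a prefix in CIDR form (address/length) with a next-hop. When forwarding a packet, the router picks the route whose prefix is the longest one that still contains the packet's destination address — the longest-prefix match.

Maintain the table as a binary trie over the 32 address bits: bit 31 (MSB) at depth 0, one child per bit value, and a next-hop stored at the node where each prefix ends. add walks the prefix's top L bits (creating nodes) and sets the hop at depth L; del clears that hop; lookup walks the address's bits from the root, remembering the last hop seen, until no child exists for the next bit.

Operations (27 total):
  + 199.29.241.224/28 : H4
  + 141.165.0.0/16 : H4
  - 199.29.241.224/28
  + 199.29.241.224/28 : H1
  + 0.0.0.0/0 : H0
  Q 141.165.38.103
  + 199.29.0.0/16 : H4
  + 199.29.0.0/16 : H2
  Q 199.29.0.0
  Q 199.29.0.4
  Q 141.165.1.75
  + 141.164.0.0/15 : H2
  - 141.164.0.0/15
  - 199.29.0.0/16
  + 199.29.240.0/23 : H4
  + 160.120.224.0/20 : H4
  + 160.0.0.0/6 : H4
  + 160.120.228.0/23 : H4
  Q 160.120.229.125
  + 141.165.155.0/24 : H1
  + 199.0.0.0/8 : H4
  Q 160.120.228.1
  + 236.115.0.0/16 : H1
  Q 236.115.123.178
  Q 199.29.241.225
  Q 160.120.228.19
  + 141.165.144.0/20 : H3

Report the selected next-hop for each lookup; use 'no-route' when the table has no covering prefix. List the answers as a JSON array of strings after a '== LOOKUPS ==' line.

Trace:
  + 199.29.241.224/28 (H4) depth=28
  + 141.165.0.0/16 (H4) depth=16
  - 199.29.241.224/28 clear@28
  + 199.29.241.224/28 (H1) depth=28
  + 0.0.0.0/0 (H0) depth=0
  ? 141.165.38.103  path d0:H0→d1:-→d2:-→d3:-→d4:-→d5:-→d6:-→d7:-→d8:-→d9:-→d10:-→d11:-→d12:-→d13:-→d14:-→d15:-→d16:H4  best=H4
  + 199.29.0.0/16 (H4) depth=16
  + 199.29.0.0/16 (H2) depth=16
  ? 199.29.0.0  path d0:H0→d1:-→d2:-→d3:-→d4:-→d5:-→d6:-→d7:-→d8:-→d9:-→d10:-→d11:-→d12:-→d13:-→d14:-→d15:-→d16:H2  best=H2
  ? 199.29.0.4  path d0:H0→d1:-→d2:-→d3:-→d4:-→d5:-→d6:-→d7:-→d8:-→d9:-→d10:-→d11:-→d12:-→d13:-→d14:-→d15:-→d16:H2  best=H2
  ? 141.165.1.75  path d0:H0→d1:-→d2:-→d3:-→d4:-→d5:-→d6:-→d7:-→d8:-→d9:-→d10:-→d11:-→d12:-→d13:-→d14:-→d15:-→d16:H4  best=H4
  + 141.164.0.0/15 (H2) depth=15
  - 141.164.0.0/15 clear@15
  - 199.29.0.0/16 clear@16
  + 199.29.240.0/23 (H4) depth=23
  + 160.120.224.0/20 (H4) depth=20
  + 160.0.0.0/6 (H4) depth=6
  + 160.120.228.0/23 (H4) depth=23
  ? 160.120.229.125  path d0:H0→d1:-→d2:-→d3:-→d4:-→d5:-→d6:H4→d7:-→d8:-→d9:-→d10:-→d11:-→d12:-→d13:-→d14:-→d15:-→d16:-→d17:-→d18:-→d19:-→d20:H4→d21:-→d22:-→d23:H4  best=H4
  + 141.165.155.0/24 (H1) depth=24
  + 199.0.0.0/8 (H4) depth=8
  ? 160.120.228.1  path d0:H0→d1:-→d2:-→d3:-→d4:-→d5:-→d6:H4→d7:-→d8:-→d9:-→d10:-→d11:-→d12:-→d13:-→d14:-→d15:-→d16:-→d17:-→d18:-→d19:-→d20:H4→d21:-→d22:-→d23:H4  best=H4
  + 236.115.0.0/16 (H1) depth=16
  ? 236.115.123.178  path d0:H0→d1:-→d2:-→d3:-→d4:-→d5:-→d6:-→d7:-→d8:-→d9:-→d10:-→d11:-→d12:-→d13:-→d14:-→d15:-→d16:H1  best=H1
  ? 199.29.241.225  path d0:H0→d1:-→d2:-→d3:-→d4:-→d5:-→d6:-→d7:-→d8:H4→d9:-→d10:-→d11:-→d12:-→d13:-→d14:-→d15:-→d16:-→d17:-→d18:-→d19:-→d20:-→d21:-→d22:-→d23:H4→d24:-→d25:-→d26:-→d27:-→d28:H1  best=H1
  ? 160.120.228.19  path d0:H0→d1:-→d2:-→d3:-→d4:-→d5:-→d6:H4→d7:-→d8:-→d9:-→d10:-→d11:-→d12:-→d13:-→d14:-→d15:-→d16:-→d17:-→d18:-→d19:-→d20:H4→d21:-→d22:-→d23:H4  best=H4
  + 141.165.144.0/20 (H3) depth=20

== LOOKUPS ==
["H4","H2","H2","H4","H4","H4","H1","H1","H4"]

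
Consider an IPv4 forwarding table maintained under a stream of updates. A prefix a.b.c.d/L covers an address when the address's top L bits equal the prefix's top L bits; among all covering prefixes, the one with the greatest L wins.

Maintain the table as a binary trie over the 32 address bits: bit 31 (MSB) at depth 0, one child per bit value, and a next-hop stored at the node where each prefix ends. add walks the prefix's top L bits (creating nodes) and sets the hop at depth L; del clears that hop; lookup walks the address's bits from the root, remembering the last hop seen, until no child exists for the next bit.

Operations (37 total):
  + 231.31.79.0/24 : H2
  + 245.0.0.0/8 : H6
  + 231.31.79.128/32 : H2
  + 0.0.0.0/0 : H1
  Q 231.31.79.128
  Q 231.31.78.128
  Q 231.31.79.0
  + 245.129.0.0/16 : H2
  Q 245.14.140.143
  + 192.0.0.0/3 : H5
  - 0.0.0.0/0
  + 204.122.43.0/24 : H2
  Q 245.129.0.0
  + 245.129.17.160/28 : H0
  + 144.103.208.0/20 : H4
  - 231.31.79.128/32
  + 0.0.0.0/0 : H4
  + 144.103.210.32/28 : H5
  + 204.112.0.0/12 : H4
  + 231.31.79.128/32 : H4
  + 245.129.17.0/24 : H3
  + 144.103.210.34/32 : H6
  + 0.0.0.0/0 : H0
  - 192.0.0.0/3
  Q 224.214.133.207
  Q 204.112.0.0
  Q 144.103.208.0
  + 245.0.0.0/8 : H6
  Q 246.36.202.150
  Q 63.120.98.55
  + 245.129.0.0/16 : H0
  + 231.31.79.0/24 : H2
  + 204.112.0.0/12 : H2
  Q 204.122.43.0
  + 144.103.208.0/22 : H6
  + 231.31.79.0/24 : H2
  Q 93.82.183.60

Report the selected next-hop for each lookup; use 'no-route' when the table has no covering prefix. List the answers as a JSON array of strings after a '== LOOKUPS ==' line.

Trace:
  add 231.31.79.0/24 -> H2 at depth 24
  add 245.0.0.0/8 -> H6 at depth 8
  add 231.31.79.128/32 -> H2 at depth 32
  add 0.0.0.0/0 -> H1 at depth 0
  ? 231.31.79.128  path d0:H1→d1:-→d2:-→d3:-→d4:-→d5:-→d6:-→d7:-→d8:-→d9:-→d10:-→d11:-→d12:-→d13:-→d14:-→d15:-→d16:-→d17:-→d18:-→d19:-→d20:-→d21:-→d22:-→d23:-→d24:H2→d25:-→d26:-→d27:-→d28:-→d29:-→d30:-→d31:-→d32:H2  best=H2
  ? 231.31.78.128  path d0:H1→d1:-→d2:-→d3:-→d4:-→d5:-→d6:-→d7:-→d8:-→d9:-→d10:-→d11:-→d12:-→d13:-→d14:-→d15:-→d16:-→d17:-→d18:-→d19:-→d20:-→d21:-→d22:-→d23:-  best=H1
  ? 231.31.79.0  path d0:H1→d1:-→d2:-→d3:-→d4:-→d5:-→d6:-→d7:-→d8:-→d9:-→d10:-→d11:-→d12:-→d13:-→d14:-→d15:-→d16:-→d17:-→d18:-→d19:-→d20:-→d21:-→d22:-→d23:-→d24:H2  best=H2
  add 245.129.0.0/16 -> H2 at depth 16
  ? 245.14.140.143  path d0:H1→d1:-→d2:-→d3:-→d4:-→d5:-→d6:-→d7:-→d8:H6  best=H6
  add 192.0.0.0/3 -> H5 at depth 3
  - 0.0.0.0/0 clear@0
  add 204.122.43.0/24 -> H2 at depth 24
  ? 245.129.0.0  path d0:-→d1:-→d2:-→d3:-→d4:-→d5:-→d6:-→d7:-→d8:H6→d9:-→d10:-→d11:-→d12:-→d13:-→d14:-→d15:-→d16:H2  best=H2
  add 245.129.17.160/28 -> H0 at depth 28
  add 144.103.208.0/20 -> H4 at depth 20
  - 231.31.79.128/32 clear@32
  add 0.0.0.0/0 -> H4 at depth 0
  add 144.103.210.32/28 -> H5 at depth 28
  add 204.112.0.0/12 -> H4 at depth 12
  add 231.31.79.128/32 -> H4 at depth 32
  add 245.129.17.0/24 -> H3 at depth 24
  add 144.103.210.34/32 -> H6 at depth 32
  add 0.0.0.0/0 -> H0 at depth 0
  - 192.0.0.0/3 clear@3
  ? 224.214.133.207  path d0:H0→d1:-→d2:-→d3:-→d4:-→d5:-  best=H0
  ? 204.112.0.0  path d0:H0→d1:-→d2:-→d3:-→d4:-→d5:-→d6:-→d7:-→d8:-→d9:-→d10:-→d11:-→d12:H4  best=H4
  ? 144.103.208.0  path d0:H0→d1:-→d2:-→d3:-→d4:-→d5:-→d6:-→d7:-→d8:-→d9:-→d10:-→d11:-→d12:-→d13:-→d14:-→d15:-→d16:-→d17:-→d18:-→d19:-→d20:H4→d21:-→d22:-  best=H4
  add 245.0.0.0/8 -> H6 at depth 8
  ? 246.36.202.150  path d0:H0→d1:-→d2:-→d3:-→d4:-→d5:-→d6:-  best=H0
  ? 63.120.98.55  path d0:H0  best=H0
  add 245.129.0.0/16 -> H0 at depth 16
  add 231.31.79.0/24 -> H2 at depth 24
  add 204.112.0.0/12 -> H2 at depth 12
  ? 204.122.43.0  path d0:H0→d1:-→d2:-→d3:-→d4:-→d5:-→d6:-→d7:-→d8:-→d9:-→d10:-→d11:-→d12:H2→d13:-→d14:-→d15:-→d16:-→d17:-→d18:-→d19:-→d20:-→d21:-→d22:-→d23:-→d24:H2  best=H2
  add 144.103.208.0/22 -> H6 at depth 22
  add 231.31.79.0/24 -> H2 at depth 24
  ? 93.82.183.60  path d0:H0  best=H0

== LOOKUPS ==
["H2","H1","H2","H6","H2","H0","H4","H4","H0","H0","H2","H0"]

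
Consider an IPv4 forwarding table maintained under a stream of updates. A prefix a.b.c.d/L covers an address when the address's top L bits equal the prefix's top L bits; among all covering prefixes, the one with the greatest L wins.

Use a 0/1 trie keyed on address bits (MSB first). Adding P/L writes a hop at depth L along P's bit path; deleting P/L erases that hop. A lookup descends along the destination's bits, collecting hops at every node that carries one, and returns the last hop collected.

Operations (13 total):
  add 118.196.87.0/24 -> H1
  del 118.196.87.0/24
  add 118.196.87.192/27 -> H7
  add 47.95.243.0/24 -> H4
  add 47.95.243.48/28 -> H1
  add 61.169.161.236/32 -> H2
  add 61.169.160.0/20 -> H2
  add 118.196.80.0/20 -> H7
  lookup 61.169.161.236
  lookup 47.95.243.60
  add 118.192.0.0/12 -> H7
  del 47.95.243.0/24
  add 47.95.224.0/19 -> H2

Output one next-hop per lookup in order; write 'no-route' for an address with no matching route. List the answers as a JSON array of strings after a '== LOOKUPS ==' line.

Process each operation:
  add 118.196.87.0/24 -> H1 at depth 24
  del 118.196.87.0/24 (clear depth 24)
  add 118.196.87.192/27 -> H7 at depth 27
  add 47.95.243.0/24 -> H4 at depth 24
  add 47.95.243.48/28 -> H1 at depth 28
  add 61.169.161.236/32 -> H2 at depth 32
  add 61.169.160.0/20 -> H2 at depth 20
  add 118.196.80.0/20 -> H7 at depth 20
  ? 61.169.161.236  path d0:-→d1:-→d2:-→d3:-→d4:-→d5:-→d6:-→d7:-→d8:-→d9:-→d10:-→d11:-→d12:-→d13:-→d14:-→d15:-→d16:-→d17:-→d18:-→d19:-→d20:H2→d21:-→d22:-→d23:-→d24:-→d25:-→d26:-→d27:-→d28:-→d29:-→d30:-→d31:-→d32:H2  best=H2
  ? 47.95.243.60  path d0:-→d1:-→d2:-→d3:-→d4:-→d5:-→d6:-→d7:-→d8:-→d9:-→d10:-→d11:-→d12:-→d13:-→d14:-→d15:-→d16:-→d17:-→d18:-→d19:-→d20:-→d21:-→d22:-→d23:-→d24:H4→d25:-→d26:-→d27:-→d28:H1  best=H1
  add 118.192.0.0/12 -> H7 at depth 12
  del 47.95.243.0/24 (clear depth 24)
  add 47.95.224.0/19 -> H2 at depth 19

== LOOKUPS ==
["H2","H1"]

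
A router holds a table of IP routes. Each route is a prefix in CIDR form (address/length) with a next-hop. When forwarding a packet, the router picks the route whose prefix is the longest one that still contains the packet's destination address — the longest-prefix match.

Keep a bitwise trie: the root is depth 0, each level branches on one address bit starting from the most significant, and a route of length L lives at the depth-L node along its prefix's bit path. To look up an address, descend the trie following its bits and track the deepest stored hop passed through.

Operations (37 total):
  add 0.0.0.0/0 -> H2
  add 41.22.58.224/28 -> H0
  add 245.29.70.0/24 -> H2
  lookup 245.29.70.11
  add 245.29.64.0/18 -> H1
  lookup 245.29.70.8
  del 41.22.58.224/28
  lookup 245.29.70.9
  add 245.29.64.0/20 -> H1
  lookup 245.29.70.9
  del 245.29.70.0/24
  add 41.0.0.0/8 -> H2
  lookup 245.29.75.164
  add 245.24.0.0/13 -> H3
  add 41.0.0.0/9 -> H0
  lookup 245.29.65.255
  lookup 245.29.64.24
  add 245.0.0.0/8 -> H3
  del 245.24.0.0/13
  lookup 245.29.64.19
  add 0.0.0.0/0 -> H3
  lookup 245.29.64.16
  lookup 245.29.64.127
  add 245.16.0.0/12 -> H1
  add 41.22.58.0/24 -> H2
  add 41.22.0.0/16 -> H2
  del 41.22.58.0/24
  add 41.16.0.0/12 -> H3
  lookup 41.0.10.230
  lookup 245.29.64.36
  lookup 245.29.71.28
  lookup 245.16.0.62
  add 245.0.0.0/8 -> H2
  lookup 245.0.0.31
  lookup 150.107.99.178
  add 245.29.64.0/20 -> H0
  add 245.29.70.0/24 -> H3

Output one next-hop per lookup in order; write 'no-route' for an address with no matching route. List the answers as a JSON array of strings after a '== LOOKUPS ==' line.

Process each operation:
  add 0.0.0.0/0 -> H2 at depth 0
  add 41.22.58.224/28 -> H0 at depth 28
  add 245.29.70.0/24 -> H2 at depth 24
  Q 245.29.70.11: descend 111101010001110101000110 ; hops seen [H2,H2] ; pick H2
  add 245.29.64.0/18 -> H1 at depth 18
  Q 245.29.70.8: descend 111101010001110101000110 ; hops seen [H2,H1,H2] ; pick H2
  del 41.22.58.224/28 (clear depth 28)
  Q 245.29.70.9: descend 111101010001110101000110 ; hops seen [H2,H1,H2] ; pick H2
  add 245.29.64.0/20 -> H1 at depth 20
  Q 245.29.70.9: descend 111101010001110101000110 ; hops seen [H2,H1,H1,H2] ; pick H2
  del 245.29.70.0/24 (clear depth 24)
  add 41.0.0.0/8 -> H2 at depth 8
  Q 245.29.75.164: descend 11110101000111010100 ; hops seen [H2,H1,H1] ; pick H1
  add 245.24.0.0/13 -> H3 at depth 13
  add 41.0.0.0/9 -> H0 at depth 9
  Q 245.29.65.255: descend 111101010001110101000 ; hops seen [H2,H3,H1,H1] ; pick H1
  Q 245.29.64.24: descend 111101010001110101000 ; hops seen [H2,H3,H1,H1] ; pick H1
  add 245.0.0.0/8 -> H3 at depth 8
  del 245.24.0.0/13 (clear depth 13)
  Q 245.29.64.19: descend 111101010001110101000 ; hops seen [H2,H3,H1,H1] ; pick H1
  add 0.0.0.0/0 -> H3 at depth 0
  Q 245.29.64.16: descend 111101010001110101000 ; hops seen [H3,H3,H1,H1] ; pick H1
  Q 245.29.64.127: descend 111101010001110101000 ; hops seen [H3,H3,H1,H1] ; pick H1
  add 245.16.0.0/12 -> H1 at depth 12
  add 41.22.58.0/24 -> H2 at depth 24
  add 41.22.0.0/16 -> H2 at depth 16
  del 41.22.58.0/24 (clear depth 24)
  add 41.16.0.0/12 -> H3 at depth 12
  Q 41.0.10.230: descend 00101001000 ; hops seen [H3,H2,H0] ; pick H0
  Q 245.29.64.36: descend 111101010001110101000 ; hops seen [H3,H3,H1,H1,H1] ; pick H1
  Q 245.29.71.28: descend 11110101000111010100011 ; hops seen [H3,H3,H1,H1,H1] ; pick H1
  Q 245.16.0.62: descend 111101010001 ; hops seen [H3,H3,H1] ; pick H1
  add 245.0.0.0/8 -> H2 at depth 8
  Q 245.0.0.31: descend 11110101000 ; hops seen [H3,H2] ; pick H2
  Q 150.107.99.178: descend 1 ; hops seen [H3] ; pick H3
  add 245.29.64.0/20 -> H0 at depth 20
  add 245.29.70.0/24 -> H3 at depth 24

== LOOKUPS ==
["H2","H2","H2","H2","H1","H1","H1","H1","H1","H1","H0","H1","H1","H1","H2","H3"]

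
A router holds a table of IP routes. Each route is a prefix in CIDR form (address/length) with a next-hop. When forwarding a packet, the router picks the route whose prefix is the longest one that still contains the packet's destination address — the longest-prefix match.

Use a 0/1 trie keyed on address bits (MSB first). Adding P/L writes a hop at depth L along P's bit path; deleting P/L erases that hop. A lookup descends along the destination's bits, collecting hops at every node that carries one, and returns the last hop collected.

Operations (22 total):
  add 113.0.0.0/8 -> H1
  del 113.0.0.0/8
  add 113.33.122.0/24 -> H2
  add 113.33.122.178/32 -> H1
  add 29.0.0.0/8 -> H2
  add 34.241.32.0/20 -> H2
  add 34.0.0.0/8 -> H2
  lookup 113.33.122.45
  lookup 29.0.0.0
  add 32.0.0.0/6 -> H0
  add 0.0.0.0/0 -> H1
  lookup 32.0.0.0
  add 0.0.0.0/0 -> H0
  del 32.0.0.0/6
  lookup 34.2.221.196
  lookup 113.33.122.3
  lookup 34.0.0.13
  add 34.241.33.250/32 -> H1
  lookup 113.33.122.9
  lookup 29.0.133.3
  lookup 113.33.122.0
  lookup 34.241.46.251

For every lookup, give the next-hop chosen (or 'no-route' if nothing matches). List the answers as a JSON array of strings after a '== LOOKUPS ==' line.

Process each operation:
  + 113.0.0.0/8 (H1) depth=8
  - 113.0.0.0/8 clear@8
  + 113.33.122.0/24 (H2) depth=24
  + 113.33.122.178/32 (H1) depth=32
  + 29.0.0.0/8 (H2) depth=8
  + 34.241.32.0/20 (H2) depth=20
  + 34.0.0.0/8 (H2) depth=8
  Q 113.33.122.45: descend 011100010010000101111010 ; hops seen [H2] ; pick H2
  Q 29.0.0.0: descend 00011101 ; hops seen [H2] ; pick H2
  + 32.0.0.0/6 (H0) depth=6
  + 0.0.0.0/0 (H1) depth=0
  Q 32.0.0.0: descend 001000 ; hops seen [H1,H0] ; pick H0
  + 0.0.0.0/0 (H0) depth=0
  - 32.0.0.0/6 clear@6
  Q 34.2.221.196: descend 00100010 ; hops seen [H0,H2] ; pick H2
  Q 113.33.122.3: descend 011100010010000101111010 ; hops seen [H0,H2] ; pick H2
  Q 34.0.0.13: descend 00100010 ; hops seen [H0,H2] ; pick H2
  + 34.241.33.250/32 (H1) depth=32
  Q 113.33.122.9: descend 011100010010000101111010 ; hops seen [H0,H2] ; pick H2
  Q 29.0.133.3: descend 00011101 ; hops seen [H0,H2] ; pick H2
  Q 113.33.122.0: descend 011100010010000101111010 ; hops seen [H0,H2] ; pick H2
  Q 34.241.46.251: descend 00100010111100010010 ; hops seen [H0,H2,H2] ; pick H2

== LOOKUPS ==
["H2","H2","H0","H2","H2","H2","H2","H2","H2","H2"]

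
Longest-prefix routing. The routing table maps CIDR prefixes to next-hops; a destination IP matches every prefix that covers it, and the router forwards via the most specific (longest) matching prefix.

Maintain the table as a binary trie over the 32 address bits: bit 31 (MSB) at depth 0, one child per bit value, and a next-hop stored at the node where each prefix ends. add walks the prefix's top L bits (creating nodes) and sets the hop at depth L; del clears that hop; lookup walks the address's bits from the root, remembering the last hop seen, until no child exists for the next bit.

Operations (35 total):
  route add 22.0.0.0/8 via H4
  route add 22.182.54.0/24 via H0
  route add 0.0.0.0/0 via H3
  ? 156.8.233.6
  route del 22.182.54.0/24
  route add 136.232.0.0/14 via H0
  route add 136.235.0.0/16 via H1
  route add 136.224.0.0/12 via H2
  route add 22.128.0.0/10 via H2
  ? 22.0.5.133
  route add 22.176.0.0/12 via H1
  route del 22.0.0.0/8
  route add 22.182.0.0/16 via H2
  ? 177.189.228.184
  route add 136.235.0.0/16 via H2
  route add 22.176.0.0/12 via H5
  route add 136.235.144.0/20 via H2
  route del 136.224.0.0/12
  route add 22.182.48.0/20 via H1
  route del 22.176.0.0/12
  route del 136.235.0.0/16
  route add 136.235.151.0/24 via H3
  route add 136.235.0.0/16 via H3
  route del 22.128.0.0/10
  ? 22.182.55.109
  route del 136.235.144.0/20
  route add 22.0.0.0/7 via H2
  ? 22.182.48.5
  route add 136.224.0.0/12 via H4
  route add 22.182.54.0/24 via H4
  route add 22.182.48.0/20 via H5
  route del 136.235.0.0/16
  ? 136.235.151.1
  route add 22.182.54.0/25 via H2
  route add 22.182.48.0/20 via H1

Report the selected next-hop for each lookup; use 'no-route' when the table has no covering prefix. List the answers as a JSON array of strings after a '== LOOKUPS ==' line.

Apply in order:
  add 22.0.0.0/8 -> H4 at depth 8
  add 22.182.54.0/24 -> H0 at depth 24
  add 0.0.0.0/0 -> H3 at depth 0
  lookup 156.8.233.6: bits ε walk d0:H3 -> H3
  - 22.182.54.0/24 clear@24
  add 136.232.0.0/14 -> H0 at depth 14
  add 136.235.0.0/16 -> H1 at depth 16
  add 136.224.0.0/12 -> H2 at depth 12
  add 22.128.0.0/10 -> H2 at depth 10
  lookup 22.0.5.133: bits 00010110 walk d0:H3→d1:-→d2:-→d3:-→d4:-→d5:-→d6:-→d7:-→d8:H4 -> H4
  add 22.176.0.0/12 -> H1 at depth 12
  - 22.0.0.0/8 clear@8
  add 22.182.0.0/16 -> H2 at depth 16
  lookup 177.189.228.184: bits 10 walk d0:H3→d1:-→d2:- -> H3
  add 136.235.0.0/16 -> H2 at depth 16
  add 22.176.0.0/12 -> H5 at depth 12
  add 136.235.144.0/20 -> H2 at depth 20
  - 136.224.0.0/12 clear@12
  add 22.182.48.0/20 -> H1 at depth 20
  - 22.176.0.0/12 clear@12
  - 136.235.0.0/16 clear@16
  add 136.235.151.0/24 -> H3 at depth 24
  add 136.235.0.0/16 -> H3 at depth 16
  - 22.128.0.0/10 clear@10
  lookup 22.182.55.109: bits 00010110101101100011011 walk d0:H3→d1:-→d2:-→d3:-→d4:-→d5:-→d6:-→d7:-→d8:-→d9:-→d10:-→d11:-→d12:-→d13:-→d14:-→d15:-→d16:H2→d17:-→d18:-→d19:-→d20:H1→d21:-→d22:-→d23:- -> H1
  - 136.235.144.0/20 clear@20
  add 22.0.0.0/7 -> H2 at depth 7
  lookup 22.182.48.5: bits 000101101011011000110 walk d0:H3→d1:-→d2:-→d3:-→d4:-→d5:-→d6:-→d7:H2→d8:-→d9:-→d10:-→d11:-→d12:-→d13:-→d14:-→d15:-→d16:H2→d17:-→d18:-→d19:-→d20:H1→d21:- -> H1
  add 136.224.0.0/12 -> H4 at depth 12
  add 22.182.54.0/24 -> H4 at depth 24
  add 22.182.48.0/20 -> H5 at depth 20
  - 136.235.0.0/16 clear@16
  lookup 136.235.151.1: bits 100010001110101110010111 walk d0:H3→d1:-→d2:-→d3:-→d4:-→d5:-→d6:-→d7:-→d8:-→d9:-→d10:-→d11:-→d12:H4→d13:-→d14:H0→d15:-→d16:-→d17:-→d18:-→d19:-→d20:-→d21:-→d22:-→d23:-→d24:H3 -> H3
  add 22.182.54.0/25 -> H2 at depth 25
  add 22.182.48.0/20 -> H1 at depth 20

== LOOKUPS ==
["H3","H4","H3","H1","H1","H3"]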